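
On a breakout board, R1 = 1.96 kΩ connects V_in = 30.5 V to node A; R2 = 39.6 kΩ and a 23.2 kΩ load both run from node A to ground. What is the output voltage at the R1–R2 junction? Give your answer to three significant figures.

The load sits in parallel with R2, giving an effective lower resistance R2' = R2·R_L/(R2+R_L) = 14.63 kΩ.
Then V_out = V_in · R2'/(R1 + R2') = 30.5 × 14.63/16.59 = 26.90 V.

V_out ≈ 26.9 V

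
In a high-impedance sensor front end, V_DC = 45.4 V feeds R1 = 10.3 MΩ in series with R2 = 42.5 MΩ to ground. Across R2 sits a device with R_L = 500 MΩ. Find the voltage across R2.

First combine the lower leg with the load: R2 ‖ R_L = 39.17 MΩ.
Then V_out = V_DC · R2'/(R1 + R2') = 45.4 × 39.17/49.47 = 35.95 V.

V_out ≈ 35.9 V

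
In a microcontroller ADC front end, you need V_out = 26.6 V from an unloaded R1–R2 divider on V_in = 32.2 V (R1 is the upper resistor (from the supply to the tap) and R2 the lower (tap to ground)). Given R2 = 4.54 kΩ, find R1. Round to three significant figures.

R1 ≈ 0.956 kΩ

V_out/V_in = R2/(R1+R2) = 0.8261.
So R1 = R2 · (V_in/V_out − 1) = 4.54 × (32.2/26.6 − 1) = 4.54 × 0.2105 = 0.9558 kΩ.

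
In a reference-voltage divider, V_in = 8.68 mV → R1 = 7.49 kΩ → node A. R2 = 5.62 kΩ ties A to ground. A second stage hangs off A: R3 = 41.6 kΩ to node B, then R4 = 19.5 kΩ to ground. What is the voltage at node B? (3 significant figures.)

V_B ≈ 1.13 mV

The second stage (R3 + R4 = 61.10 kΩ) loads node A in parallel with R2.
Effective lower resistance at A: R2 ‖ 61.10 = 5.147 kΩ.
So V_A = 8.68 × 0.4073 = 3.535 mV.
Stage 2 is unloaded, so V_B = V_A · R4/(R3+R4) = 3.535 × 19.5/61.10 = 1.128 mV.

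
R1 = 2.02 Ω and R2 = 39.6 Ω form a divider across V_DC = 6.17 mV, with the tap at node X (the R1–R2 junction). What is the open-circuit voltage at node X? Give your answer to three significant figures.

V_th ≈ 5.87 mV

With X open, the divider is unloaded: V_th = 6.17 × 39.6/41.62 = 5.871 mV.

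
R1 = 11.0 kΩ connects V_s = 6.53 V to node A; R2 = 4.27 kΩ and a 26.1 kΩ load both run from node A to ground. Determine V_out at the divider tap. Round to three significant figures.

First combine the lower leg with the load: R2 ‖ R_L = 3.670 kΩ.
Voltage divider with the loaded lower leg: V_out = 6.53 × 3.670/(11.0 + 3.670) = 6.53 × 0.2502 = 1.633 V.

V_out ≈ 1.63 V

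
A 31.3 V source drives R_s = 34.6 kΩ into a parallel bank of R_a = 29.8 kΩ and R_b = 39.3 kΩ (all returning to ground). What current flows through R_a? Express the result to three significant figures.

I ≈ 0.345 mA

Parallel bank: R_p = 1/(1/29.8 + 1/39.3) = 16.95 kΩ.
V_A by voltage divider: V_A = 31.3 × 16.95/(34.6 + 16.95) = 10.29 V.
Branch current I = V_A/R_a = 10.29/29.8 = 0.3453 mA.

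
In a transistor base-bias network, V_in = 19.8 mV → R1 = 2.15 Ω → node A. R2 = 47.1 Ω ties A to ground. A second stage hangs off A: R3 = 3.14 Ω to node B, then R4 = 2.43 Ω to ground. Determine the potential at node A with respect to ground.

The second stage (R3 + R4 = 5.570 Ω) loads node A in parallel with R2.
R2 ‖ (R3+R4) = 4.981 Ω.
First divider: V_A = V_in · 4.981/(2.15 + 4.981) = 13.83 mV.

V_A ≈ 13.8 mV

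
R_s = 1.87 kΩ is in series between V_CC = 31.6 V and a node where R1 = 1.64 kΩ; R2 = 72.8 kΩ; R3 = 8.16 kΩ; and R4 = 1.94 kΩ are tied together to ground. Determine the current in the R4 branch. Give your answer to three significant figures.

I ≈ 4.85 mA

Combine the parallel branches: R_p = (1/1.64 + 1/72.8 + 1/8.16 + 1/1.94)⁻¹ = 0.7927 kΩ.
V_A by voltage divider: V_A = 31.6 × 0.7927/(1.87 + 0.7927) = 9.408 V.
I(R4) = V_A / R4 = 9.408/1.94 = 4.849 mA.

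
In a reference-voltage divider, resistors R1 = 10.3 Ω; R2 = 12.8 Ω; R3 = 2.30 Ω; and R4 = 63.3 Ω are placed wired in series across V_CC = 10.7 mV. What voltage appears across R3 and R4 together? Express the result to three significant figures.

Total series resistance ΣR = 10.3 + 12.8 + 2.30 + 63.3 = 88.70 Ω.
R_{R3..R4} = 2.30 + 63.3 = 65.60 Ω.
V = V_CC · R/ΣR = 10.7 × 0.7396 = 7.913 mV.

V ≈ 7.91 mV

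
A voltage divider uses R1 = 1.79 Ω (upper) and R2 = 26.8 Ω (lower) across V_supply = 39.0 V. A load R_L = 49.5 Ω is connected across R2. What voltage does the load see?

First combine the lower leg with the load: R2 ‖ R_L = 17.39 Ω.
Voltage divider with the loaded lower leg: V_out = 39.0 × 17.39/(1.79 + 17.39) = 39.0 × 0.9067 = 35.36 V.

V_out ≈ 35.4 V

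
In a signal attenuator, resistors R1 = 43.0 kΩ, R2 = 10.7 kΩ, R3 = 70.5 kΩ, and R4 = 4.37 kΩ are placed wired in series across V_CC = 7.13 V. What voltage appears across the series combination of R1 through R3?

V ≈ 6.89 V

Series total: ΣR = 43.0 + 10.7 + 70.5 + 4.37 = 128.6 kΩ.
R_{R1..R3} = 43.0 + 10.7 + 70.5 = 124.2 kΩ.
By the voltage-divider rule, V = 7.13 × 124.2/128.6 = 6.888 V.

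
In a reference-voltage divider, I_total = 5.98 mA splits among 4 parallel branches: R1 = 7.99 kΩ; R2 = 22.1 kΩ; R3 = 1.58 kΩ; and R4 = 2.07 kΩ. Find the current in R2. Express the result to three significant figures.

I ≈ 0.210 mA

Total conductance ΣG = 1/7.99 + 1/22.1 + 1/1.58 + 1/2.07 = 1.286 (units of 1/kΩ).
Current divider: I(R2) = I_total · G_k/ΣG = 5.98 × (0.04525/1.286) = 5.98 × 0.03517 = 0.2103 mA.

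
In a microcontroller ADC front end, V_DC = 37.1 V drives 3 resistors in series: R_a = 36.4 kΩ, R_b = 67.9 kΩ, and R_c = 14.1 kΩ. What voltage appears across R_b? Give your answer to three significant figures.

Series total: ΣR = 36.4 + 67.9 + 14.1 = 118.4 kΩ.
V = V_DC · R/ΣR = 37.1 × 0.5735 = 21.28 V.

V ≈ 21.3 V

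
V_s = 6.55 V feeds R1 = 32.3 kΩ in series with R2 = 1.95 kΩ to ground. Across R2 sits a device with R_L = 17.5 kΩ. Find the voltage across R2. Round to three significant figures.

V_out ≈ 0.337 V

The load sits in parallel with R2, giving an effective lower resistance R2' = R2·R_L/(R2+R_L) = 1.754 kΩ.
Now apply the divider: V_out = 6.55 × 0.05152 = 0.3375 V.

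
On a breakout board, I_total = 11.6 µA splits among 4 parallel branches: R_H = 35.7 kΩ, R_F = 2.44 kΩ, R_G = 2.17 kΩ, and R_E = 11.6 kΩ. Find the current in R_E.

I ≈ 1.02 µA

ΣG = 1/35.7 + 1/2.44 + 1/2.17 + 1/11.6 = 0.9849.
By the current-divider rule, I = I_total · G_k/ΣG = 11.6 × 0.08753 = 1.015 µA.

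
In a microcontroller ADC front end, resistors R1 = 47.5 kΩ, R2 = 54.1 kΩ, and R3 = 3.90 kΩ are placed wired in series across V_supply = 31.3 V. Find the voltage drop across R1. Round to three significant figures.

V ≈ 14.1 V

Series total: ΣR = 47.5 + 54.1 + 3.90 = 105.5 kΩ.
V = V_supply · R/ΣR = 31.3 × 0.4502 = 14.09 V.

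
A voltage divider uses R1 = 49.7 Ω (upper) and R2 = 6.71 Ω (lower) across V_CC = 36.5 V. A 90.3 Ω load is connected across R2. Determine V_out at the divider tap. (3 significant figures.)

First combine the lower leg with the load: R2 ‖ R_L = 6.246 Ω.
Voltage divider with the loaded lower leg: V_out = 36.5 × 6.246/(49.7 + 6.246) = 36.5 × 0.1116 = 4.075 V.

V_out ≈ 4.07 V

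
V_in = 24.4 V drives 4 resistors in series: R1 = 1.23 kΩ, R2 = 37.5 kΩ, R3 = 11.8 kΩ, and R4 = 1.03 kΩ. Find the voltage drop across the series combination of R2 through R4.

Series total: ΣR = 1.23 + 37.5 + 11.8 + 1.03 = 51.56 kΩ.
R_{R2..R4} = 37.5 + 11.8 + 1.03 = 50.33 kΩ.
V = V_in · R/ΣR = 24.4 × 0.9761 = 23.82 V.

V ≈ 23.8 V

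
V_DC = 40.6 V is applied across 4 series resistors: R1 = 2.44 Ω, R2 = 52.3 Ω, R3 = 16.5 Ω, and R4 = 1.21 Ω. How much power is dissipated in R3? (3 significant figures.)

P ≈ 5.18 W

The common current is I = 40.6/72.45 = 0.5604 A.
P = I²R = 0.3140 × 16.5 = 5.182 W.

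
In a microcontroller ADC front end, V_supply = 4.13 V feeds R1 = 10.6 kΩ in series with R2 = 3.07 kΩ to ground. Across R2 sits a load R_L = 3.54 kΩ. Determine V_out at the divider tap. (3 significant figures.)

V_out ≈ 0.555 V

The load sits in parallel with R2, giving an effective lower resistance R2' = R2·R_L/(R2+R_L) = 1.644 kΩ.
Now apply the divider: V_out = 4.13 × 0.1343 = 0.5546 V.
(Unloaded it would be 0.928 V; the load pulls it down.)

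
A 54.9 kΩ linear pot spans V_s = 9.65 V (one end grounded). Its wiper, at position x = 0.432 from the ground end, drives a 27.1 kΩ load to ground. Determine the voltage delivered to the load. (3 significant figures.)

V_out ≈ 2.78 V

Lower segment x·R_p = 23.72 kΩ; upper segment (1−x)·R_p = 31.18 kΩ.
(x·R_p) ‖ R_L = 12.65 kΩ.
Loaded-divider output: V_out = 9.65 × 0.2886 = 2.785 V.
(Unloaded: V_out = x·V_s = 4.17 V.)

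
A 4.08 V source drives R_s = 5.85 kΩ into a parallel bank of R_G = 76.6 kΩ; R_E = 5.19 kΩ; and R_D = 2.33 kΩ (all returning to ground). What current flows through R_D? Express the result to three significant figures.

Parallel bank: R_p = 1/(1/76.6 + 1/5.19 + 1/2.33) = 1.575 kΩ.
Node voltage V_A = V_supply · R_p/(R_s + R_p) = 4.08 × 0.2121 = 0.8655 V.
Branch current I = V_A/R_D = 0.8655/2.33 = 0.3714 mA.
(Equivalently: I_total = 0.5495 mA, then current-divider fraction G_k/ΣG = 0.6760.)

I ≈ 0.371 mA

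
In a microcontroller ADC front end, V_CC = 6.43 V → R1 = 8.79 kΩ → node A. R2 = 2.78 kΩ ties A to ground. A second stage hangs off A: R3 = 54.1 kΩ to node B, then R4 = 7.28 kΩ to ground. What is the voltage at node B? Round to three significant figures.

Node A sees R2 in parallel with the series input of stage 2, R3 + R4 = 61.38 kΩ.
R2 ‖ (R3+R4) = 2.660 kΩ.
V_A = 6.43 × 2.660/(8.79 + 2.660) = 1.494 V.
Stage 2 is unloaded, so V_B = V_A · R4/(R3+R4) = 1.494 × 7.28/61.38 = 0.1771 V.

V_B ≈ 0.177 V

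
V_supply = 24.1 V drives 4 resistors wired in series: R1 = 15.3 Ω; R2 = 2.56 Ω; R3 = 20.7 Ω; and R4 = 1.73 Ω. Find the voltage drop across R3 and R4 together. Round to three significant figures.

Total series resistance ΣR = 15.3 + 2.56 + 20.7 + 1.73 = 40.29 Ω.
R_{R3..R4} = 20.7 + 1.73 = 22.43 Ω.
Voltage divider: V = V_supply · (22.43 / 40.29) = 24.1 × 0.5567 = 13.42 V.

V ≈ 13.4 V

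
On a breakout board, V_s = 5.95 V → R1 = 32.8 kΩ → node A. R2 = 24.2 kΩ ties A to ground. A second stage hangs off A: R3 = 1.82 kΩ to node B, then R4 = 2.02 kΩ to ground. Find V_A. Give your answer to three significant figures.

Node A sees R2 in parallel with the series input of stage 2, R3 + R4 = 3.840 kΩ.
R2 ‖ (R3+R4) = 3.314 kΩ.
V_A = 5.95 × 3.314/(32.8 + 3.314) = 0.5460 V.

V_A ≈ 0.546 V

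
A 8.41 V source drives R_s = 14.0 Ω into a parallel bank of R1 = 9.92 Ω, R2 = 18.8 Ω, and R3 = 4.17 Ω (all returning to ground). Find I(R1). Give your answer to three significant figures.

I ≈ 0.130 A

Combine the parallel branches: R_p = (1/9.92 + 1/18.8 + 1/4.17)⁻¹ = 2.539 Ω.
V_A by voltage divider: V_A = 8.41 × 2.539/(14.0 + 2.539) = 1.291 V.
I(R1) = V_A / R1 = 1.291/9.92 = 0.1302 A.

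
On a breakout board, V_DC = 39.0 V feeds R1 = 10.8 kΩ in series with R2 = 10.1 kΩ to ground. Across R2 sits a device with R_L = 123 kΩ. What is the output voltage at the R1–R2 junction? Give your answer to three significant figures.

V_out ≈ 18.1 V

First combine the lower leg with the load: R2 ‖ R_L = 9.334 kΩ.
Then V_out = V_DC · R2'/(R1 + R2') = 39.0 × 9.334/20.13 = 18.08 V.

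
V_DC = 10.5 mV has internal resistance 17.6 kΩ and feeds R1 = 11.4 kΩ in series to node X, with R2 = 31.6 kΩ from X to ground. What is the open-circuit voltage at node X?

R1' = 17.6 + 11.4 = 29.00 kΩ (source resistance + R1).
With X open, the divider is unloaded: V_th = 10.5 × 31.6/60.60 = 5.475 mV.

V_th ≈ 5.48 mV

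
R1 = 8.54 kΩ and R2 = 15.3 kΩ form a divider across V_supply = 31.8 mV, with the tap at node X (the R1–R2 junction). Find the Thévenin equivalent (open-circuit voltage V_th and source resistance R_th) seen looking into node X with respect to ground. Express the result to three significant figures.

V_th ≈ 20.4 mV, R_th ≈ 5.48 kΩ

With X open, the divider is unloaded: V_th = 31.8 × 15.3/23.84 = 20.41 mV.
Looking into X with the source shorted: R_th = R1·R2/(R1+R2) = 8.540 × 15.3/23.84 = 5.481 kΩ.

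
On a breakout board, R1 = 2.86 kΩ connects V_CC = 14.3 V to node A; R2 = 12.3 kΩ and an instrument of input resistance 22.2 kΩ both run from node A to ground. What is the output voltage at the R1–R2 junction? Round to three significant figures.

V_out ≈ 10.5 V

The load sits in parallel with R2, giving an effective lower resistance R2' = R2·R_L/(R2+R_L) = 7.915 kΩ.
Now apply the divider: V_out = 14.3 × 0.7346 = 10.50 V.
(Unloaded it would be 11.6 V; the load pulls it down.)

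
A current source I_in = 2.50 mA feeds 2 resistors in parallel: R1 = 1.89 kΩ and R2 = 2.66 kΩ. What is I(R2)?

With just two branches, the current splits inversely with resistance.
I(R2) = 2.50 × 1.89/(1.89 + 2.66) = 2.50 × 0.4154 = 1.038 mA.

I ≈ 1.04 mA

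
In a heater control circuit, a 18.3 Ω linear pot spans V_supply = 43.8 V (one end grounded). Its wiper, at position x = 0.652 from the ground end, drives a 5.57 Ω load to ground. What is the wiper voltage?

Lower segment x·R_p = 11.93 Ω; upper segment (1−x)·R_p = 6.368 Ω.
(x·R_p) ‖ R_L = 3.797 Ω.
Loaded-divider output: V_out = 43.8 × 0.3735 = 16.36 V.

V_out ≈ 16.4 V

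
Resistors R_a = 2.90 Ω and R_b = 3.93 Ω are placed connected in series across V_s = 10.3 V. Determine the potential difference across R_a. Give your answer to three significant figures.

Series total: ΣR = 2.90 + 3.93 = 6.830 Ω.
V = V_s · R/ΣR = 10.3 × 0.4246 = 4.373 V.

V ≈ 4.37 V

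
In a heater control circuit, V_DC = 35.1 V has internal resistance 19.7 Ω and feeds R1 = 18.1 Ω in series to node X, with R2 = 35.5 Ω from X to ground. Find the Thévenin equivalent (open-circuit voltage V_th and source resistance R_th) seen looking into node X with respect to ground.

R1' = 19.7 + 18.1 = 37.80 Ω (source resistance + R1).
V_th is the unloaded tap voltage: V_DC · R2/(R1'+R2) = 35.1 × 0.4843 = 17.00 V.
Looking into X with the source shorted: R_th = R1'·R2/(R1'+R2) = 37.80 × 35.5/73.30 = 18.31 Ω.

V_th ≈ 17.0 V, R_th ≈ 18.3 Ω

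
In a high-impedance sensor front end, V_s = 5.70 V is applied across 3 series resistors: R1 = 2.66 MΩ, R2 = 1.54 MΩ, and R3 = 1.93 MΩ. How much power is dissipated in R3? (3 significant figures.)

P ≈ 1.67 µW

ΣR = 6.130 MΩ → I = 5.70/6.130 = 0.9299 µA.
P(R3) = I²·R3 = (0.9299)² × 1.93 = 1.669 µW.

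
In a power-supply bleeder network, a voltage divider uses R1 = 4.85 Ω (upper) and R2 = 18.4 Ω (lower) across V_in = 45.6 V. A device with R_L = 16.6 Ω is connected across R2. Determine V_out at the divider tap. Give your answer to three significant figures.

The load sits in parallel with R2, giving an effective lower resistance R2' = R2·R_L/(R2+R_L) = 8.727 Ω.
Then V_out = V_in · R2'/(R1 + R2') = 45.6 × 8.727/13.58 = 29.31 V.
(Unloaded it would be 36.1 V; the load pulls it down.)

V_out ≈ 29.3 V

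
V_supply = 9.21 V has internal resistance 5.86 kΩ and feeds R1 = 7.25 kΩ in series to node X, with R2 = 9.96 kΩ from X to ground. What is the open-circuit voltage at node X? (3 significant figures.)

V_th ≈ 3.98 V

R1' = 5.86 + 7.25 = 13.11 kΩ (source resistance + R1).
Open-circuit (no load on X): V_th = V_supply · R2/(R1' + R2) = 9.21 × 9.96/(13.11 + 9.96) = 3.976 V.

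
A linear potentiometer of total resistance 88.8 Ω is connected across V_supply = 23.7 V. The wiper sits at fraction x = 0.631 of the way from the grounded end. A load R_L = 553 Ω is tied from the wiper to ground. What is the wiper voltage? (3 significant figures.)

V_out ≈ 14.4 V

Split the track: R_lower = x·R_p = 56.03 Ω, R_upper = (1−x)·R_p = 32.77 Ω.
Lower segment in parallel with the load: 56.03 ‖ 553 = 50.88 Ω.
V_out = 23.7 × 50.88/(32.77 + 50.88) = 14.42 V.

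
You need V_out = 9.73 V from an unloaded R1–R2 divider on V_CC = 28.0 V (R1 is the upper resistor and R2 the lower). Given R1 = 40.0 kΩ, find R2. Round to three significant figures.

R2 ≈ 21.3 kΩ

The divider ratio is R2/(R1+R2) = 9.73/28.0 = 0.3475.
Rearranging, R2 = R1·k/(1−k) = 40.0 × 0.5326 = 21.30 kΩ.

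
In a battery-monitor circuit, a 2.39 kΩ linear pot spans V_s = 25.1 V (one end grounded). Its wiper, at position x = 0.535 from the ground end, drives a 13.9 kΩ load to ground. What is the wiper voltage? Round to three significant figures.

Lower segment x·R_p = 1.279 kΩ; upper segment (1−x)·R_p = 1.111 kΩ.
(x·R_p) ‖ R_L = 1.171 kΩ.
Loaded-divider output: V_out = 25.1 × 0.5131 = 12.88 V.

V_out ≈ 12.9 V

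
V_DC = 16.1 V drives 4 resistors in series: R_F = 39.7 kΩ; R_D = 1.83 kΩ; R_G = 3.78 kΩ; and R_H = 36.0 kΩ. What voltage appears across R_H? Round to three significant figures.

V ≈ 7.13 V

Series total: ΣR = 39.7 + 1.83 + 3.78 + 36.0 = 81.31 kΩ.
V = V_DC · R/ΣR = 16.1 × 0.4427 = 7.128 V.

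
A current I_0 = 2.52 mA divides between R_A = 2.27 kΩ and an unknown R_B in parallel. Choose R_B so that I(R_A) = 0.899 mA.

In a two-way split, I_A/I_0 = R_B/(R_A + R_B).
With f = 0.3567, R_B = R_A · f/(1−f) = 2.27 × 0.5546 = 1.259 kΩ.

R_B ≈ 1.26 kΩ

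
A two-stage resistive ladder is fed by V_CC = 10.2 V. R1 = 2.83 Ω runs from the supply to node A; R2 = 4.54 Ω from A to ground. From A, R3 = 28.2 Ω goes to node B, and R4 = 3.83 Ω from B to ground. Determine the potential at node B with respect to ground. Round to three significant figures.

V_B ≈ 0.713 V

Node A sees R2 in parallel with the series input of stage 2, R3 + R4 = 32.03 Ω.
Effective lower resistance at A: R2 ‖ 32.03 = 3.976 Ω.
So V_A = 10.2 × 0.5842 = 5.959 V.
Then the unloaded second divider: V_B = V_A × R4/(R3+R4) = 5.959 × 0.1196 = 0.7125 V.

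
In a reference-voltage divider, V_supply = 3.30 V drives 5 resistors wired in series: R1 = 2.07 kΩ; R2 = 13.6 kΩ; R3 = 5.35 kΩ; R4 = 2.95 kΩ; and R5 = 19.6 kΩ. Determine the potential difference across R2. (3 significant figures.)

V ≈ 1.03 V

Total series resistance ΣR = 2.07 + 13.6 + 5.35 + 2.95 + 19.6 = 43.57 kΩ.
V = V_supply · R/ΣR = 3.30 × 0.3121 = 1.030 V.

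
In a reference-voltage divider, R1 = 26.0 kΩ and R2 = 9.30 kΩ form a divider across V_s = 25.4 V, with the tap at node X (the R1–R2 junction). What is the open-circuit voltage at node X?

With X open, the divider is unloaded: V_th = 25.4 × 9.30/35.30 = 6.692 V.

V_th ≈ 6.69 V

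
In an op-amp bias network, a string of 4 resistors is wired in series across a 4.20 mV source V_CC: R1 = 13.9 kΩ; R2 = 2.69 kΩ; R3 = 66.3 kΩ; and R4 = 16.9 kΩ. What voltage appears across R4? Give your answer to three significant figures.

ΣR = 13.9 + 2.69 + 66.3 + 16.9 = 99.79 kΩ.
Voltage divider: V = V_CC · (16.90 / 99.79) = 4.20 × 0.1694 = 0.7113 mV.

V ≈ 0.711 mV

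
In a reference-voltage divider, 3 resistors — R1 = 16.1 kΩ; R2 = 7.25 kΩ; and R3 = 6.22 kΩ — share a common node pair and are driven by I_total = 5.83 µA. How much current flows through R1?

I ≈ 1.00 µA

Total conductance ΣG = 1/16.1 + 1/7.25 + 1/6.22 = 0.3608 (units of 1/kΩ).
By the current-divider rule, I = I_total · G_k/ΣG = 5.83 × 0.1721 = 1.004 µA.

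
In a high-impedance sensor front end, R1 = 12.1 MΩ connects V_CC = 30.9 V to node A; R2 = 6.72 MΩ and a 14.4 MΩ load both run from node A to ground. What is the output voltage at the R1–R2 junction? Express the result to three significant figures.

V_out ≈ 8.49 V

First combine the lower leg with the load: R2 ‖ R_L = 4.582 MΩ.
Then V_out = V_CC · R2'/(R1 + R2') = 30.9 × 4.582/16.68 = 8.487 V.
(Unloaded it would be 11.0 V; the load pulls it down.)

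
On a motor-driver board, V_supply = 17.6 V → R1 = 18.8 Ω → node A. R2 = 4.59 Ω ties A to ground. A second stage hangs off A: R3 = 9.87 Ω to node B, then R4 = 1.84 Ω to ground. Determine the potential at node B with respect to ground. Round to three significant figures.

V_B ≈ 0.413 V

The second stage (R3 + R4 = 11.71 Ω) loads node A in parallel with R2.
R2 ‖ (R3+R4) = 3.297 Ω.
First divider: V_A = V_supply · 3.297/(18.8 + 3.297) = 2.626 V.
Then the unloaded second divider: V_B = V_A × R4/(R3+R4) = 2.626 × 0.1571 = 0.4127 V.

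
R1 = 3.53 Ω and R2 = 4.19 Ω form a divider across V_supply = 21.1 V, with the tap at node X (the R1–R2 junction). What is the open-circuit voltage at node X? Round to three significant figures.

V_th ≈ 11.5 V

Open-circuit (no load on X): V_th = V_supply · R2/(R1 + R2) = 21.1 × 4.19/(3.530 + 4.19) = 11.45 V.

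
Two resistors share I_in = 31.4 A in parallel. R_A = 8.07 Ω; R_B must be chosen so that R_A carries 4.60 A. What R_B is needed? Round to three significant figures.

R_B ≈ 1.39 Ω

Two-branch current divider: I_A = I_in · R_B/(R_A + R_B).
With f = 0.1465, R_B = R_A · f/(1−f) = 8.07 × 0.1716 = 1.385 Ω.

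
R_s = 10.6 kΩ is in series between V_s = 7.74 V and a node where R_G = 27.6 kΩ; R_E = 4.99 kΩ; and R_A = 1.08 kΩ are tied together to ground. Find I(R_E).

I ≈ 0.116 mA

Equivalent of the parallel group: R_p = 0.8602 kΩ.
Node voltage V_A = V_s · R_p/(R_s + R_p) = 7.74 × 0.07506 = 0.5809 V.
I(R_E) = V_A / R_E = 0.5809/4.99 = 0.1164 mA.
(Equivalently: I_total = 0.6754 mA, then current-divider fraction G_k/ΣG = 0.1724.)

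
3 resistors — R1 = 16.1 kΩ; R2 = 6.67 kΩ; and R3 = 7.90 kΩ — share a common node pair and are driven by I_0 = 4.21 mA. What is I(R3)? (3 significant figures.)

Conductances: ΣG = 1/16.1 + 1/6.67 + 1/7.90 = 0.3386 (1/kΩ).
By the current-divider rule, I = I_0 · G_k/ΣG = 4.21 × 0.3738 = 1.574 mA.

I ≈ 1.57 mA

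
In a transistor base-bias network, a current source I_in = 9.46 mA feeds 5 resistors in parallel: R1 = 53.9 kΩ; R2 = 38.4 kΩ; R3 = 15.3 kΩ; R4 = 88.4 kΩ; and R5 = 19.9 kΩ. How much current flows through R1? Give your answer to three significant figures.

I ≈ 1.02 mA

Conductances: ΣG = 1/53.9 + 1/38.4 + 1/15.3 + 1/88.4 + 1/19.9 = 0.1715 (1/kΩ).
Current divider: I(R1) = I_in · G_k/ΣG = 9.46 × (0.01855/0.1715) = 9.46 × 0.1082 = 1.023 mA.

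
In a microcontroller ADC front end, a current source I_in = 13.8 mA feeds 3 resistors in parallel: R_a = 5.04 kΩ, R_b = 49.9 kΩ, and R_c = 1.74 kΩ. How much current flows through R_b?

I ≈ 0.349 mA

Conductances: ΣG = 1/5.04 + 1/49.9 + 1/1.74 = 0.7932 (1/kΩ).
Current divider: I(R_b) = I_in · G_k/ΣG = 13.8 × (0.02004/0.7932) = 13.8 × 0.02527 = 0.3487 mA.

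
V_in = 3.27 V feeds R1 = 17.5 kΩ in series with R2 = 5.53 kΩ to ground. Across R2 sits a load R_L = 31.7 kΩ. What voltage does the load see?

R2 ‖ R_L = (5.53 × 31.7)/(5.53 + 31.7) = 4.709 kΩ.
Then V_out = V_in · R2'/(R1 + R2') = 3.27 × 4.709/22.21 = 0.6933 V.
(Unloaded it would be 0.785 V; the load pulls it down.)

V_out ≈ 0.693 V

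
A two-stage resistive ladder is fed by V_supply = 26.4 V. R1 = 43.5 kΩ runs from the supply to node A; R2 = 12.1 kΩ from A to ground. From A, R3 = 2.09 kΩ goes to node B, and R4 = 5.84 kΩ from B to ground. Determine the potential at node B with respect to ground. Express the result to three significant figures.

Node A sees R2 in parallel with the series input of stage 2, R3 + R4 = 7.930 kΩ.
R2 ‖ (R3+R4) = 4.790 kΩ.
So V_A = 26.4 × 0.09920 = 2.619 V.
Stage 2 is unloaded, so V_B = V_A · R4/(R3+R4) = 2.619 × 5.84/7.930 = 1.929 V.

V_B ≈ 1.93 V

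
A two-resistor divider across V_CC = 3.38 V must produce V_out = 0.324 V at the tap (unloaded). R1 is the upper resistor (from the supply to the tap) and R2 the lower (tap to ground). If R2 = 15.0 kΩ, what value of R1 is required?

R1 ≈ 141 kΩ

The divider ratio is R2/(R1+R2) = 0.324/3.38 = 0.09586.
So R1 = R2 · (V_CC/V_out − 1) = 15.0 × (3.38/0.324 − 1) = 15.0 × 9.432 = 141.5 kΩ.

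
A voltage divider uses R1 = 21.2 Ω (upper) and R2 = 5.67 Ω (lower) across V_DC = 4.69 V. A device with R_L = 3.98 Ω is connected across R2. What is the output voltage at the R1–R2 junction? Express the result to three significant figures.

V_out ≈ 0.466 V

The load sits in parallel with R2, giving an effective lower resistance R2' = R2·R_L/(R2+R_L) = 2.339 Ω.
Now apply the divider: V_out = 4.69 × 0.09935 = 0.4659 V.
(Unloaded it would be 0.990 V; the load pulls it down.)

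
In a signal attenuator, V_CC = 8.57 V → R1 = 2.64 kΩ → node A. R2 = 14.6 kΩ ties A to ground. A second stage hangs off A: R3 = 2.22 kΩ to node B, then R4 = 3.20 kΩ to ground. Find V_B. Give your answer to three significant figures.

V_B ≈ 3.03 V

Looking into the second stage from A: R3 + R4 = 5.420 kΩ appears in parallel with R2.
Effective lower resistance at A: R2 ‖ 5.420 = 3.953 kΩ.
So V_A = 8.57 × 0.5996 = 5.138 V.
Then the unloaded second divider: V_B = V_A × R4/(R3+R4) = 5.138 × 0.5904 = 3.034 V.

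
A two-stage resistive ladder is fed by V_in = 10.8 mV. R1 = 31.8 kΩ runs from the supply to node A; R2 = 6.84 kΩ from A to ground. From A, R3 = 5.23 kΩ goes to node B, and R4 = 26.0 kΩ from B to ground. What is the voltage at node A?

Node A sees R2 in parallel with the series input of stage 2, R3 + R4 = 31.23 kΩ.
R2 ‖ (R3+R4) = 5.611 kΩ.
First divider: V_A = V_in · 5.611/(31.8 + 5.611) = 1.620 mV.

V_A ≈ 1.62 mV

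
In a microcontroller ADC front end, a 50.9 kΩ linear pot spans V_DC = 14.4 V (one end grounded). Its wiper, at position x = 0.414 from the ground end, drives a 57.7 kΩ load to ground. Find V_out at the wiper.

Split the track: R_lower = x·R_p = 21.07 kΩ, R_upper = (1−x)·R_p = 29.83 kΩ.
R_L loads the lower segment: effective lower R = 15.44 kΩ.
V_out = 14.4 × 15.44/(29.83 + 15.44) = 4.911 V.
(Unloaded: V_out = x·V_DC = 5.96 V.)

V_out ≈ 4.91 V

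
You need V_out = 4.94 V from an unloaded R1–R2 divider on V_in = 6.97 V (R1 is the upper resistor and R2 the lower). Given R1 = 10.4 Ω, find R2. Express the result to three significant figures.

R2 ≈ 25.3 Ω

The divider ratio is R2/(R1+R2) = 4.94/6.97 = 0.7088.
R2 = R1 · 0.7088/(1 − 0.7088) = 25.31 Ω.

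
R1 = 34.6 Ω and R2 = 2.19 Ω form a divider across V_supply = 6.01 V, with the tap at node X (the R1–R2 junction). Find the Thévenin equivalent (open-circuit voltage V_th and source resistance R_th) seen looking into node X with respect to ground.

V_th ≈ 0.358 V, R_th ≈ 2.06 Ω

V_th is the unloaded tap voltage: V_supply · R2/(R1+R2) = 6.01 × 0.05953 = 0.3578 V.
Zeroing V_supply shorts the top of R1 to ground, so R_th = R1 ‖ R2 = 2.060 Ω.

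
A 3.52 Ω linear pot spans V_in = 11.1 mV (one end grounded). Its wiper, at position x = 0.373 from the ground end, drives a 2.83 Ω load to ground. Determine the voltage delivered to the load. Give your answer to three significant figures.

Lower segment x·R_p = 1.313 Ω; upper segment (1−x)·R_p = 2.207 Ω.
(x·R_p) ‖ R_L = 0.8969 Ω.
V_out = 11.1 × 0.8969/(2.207 + 0.8969) = 3.207 mV.

V_out ≈ 3.21 mV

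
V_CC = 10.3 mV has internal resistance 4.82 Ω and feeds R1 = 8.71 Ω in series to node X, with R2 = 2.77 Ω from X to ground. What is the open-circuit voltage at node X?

R1' = 4.82 + 8.71 = 13.53 Ω (source resistance + R1).
With X open, the divider is unloaded: V_th = 10.3 × 2.77/16.30 = 1.750 mV.

V_th ≈ 1.75 mV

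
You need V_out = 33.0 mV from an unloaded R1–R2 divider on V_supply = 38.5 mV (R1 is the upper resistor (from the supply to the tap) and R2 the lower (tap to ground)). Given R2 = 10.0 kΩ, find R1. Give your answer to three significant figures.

R1 ≈ 1.67 kΩ

Required fraction k = V_out/V_supply = 0.8571.
So R1 = R2 · (V_supply/V_out − 1) = 10.0 × (38.5/33.0 − 1) = 10.0 × 0.1667 = 1.667 kΩ.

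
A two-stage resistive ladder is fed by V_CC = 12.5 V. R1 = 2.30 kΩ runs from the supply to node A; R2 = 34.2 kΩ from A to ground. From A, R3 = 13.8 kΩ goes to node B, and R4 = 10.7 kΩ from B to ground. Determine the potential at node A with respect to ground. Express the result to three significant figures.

V_A ≈ 10.8 V

The second stage (R3 + R4 = 24.50 kΩ) loads node A in parallel with R2.
Effective lower resistance at A: R2 ‖ 24.50 = 14.27 kΩ.
V_A = 12.5 × 14.27/(2.30 + 14.27) = 10.77 V.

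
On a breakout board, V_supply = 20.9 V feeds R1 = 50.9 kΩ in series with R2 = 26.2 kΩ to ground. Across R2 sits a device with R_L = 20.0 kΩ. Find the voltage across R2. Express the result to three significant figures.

First combine the lower leg with the load: R2 ‖ R_L = 11.34 kΩ.
Then V_out = V_supply · R2'/(R1 + R2') = 20.9 × 11.34/62.24 = 3.808 V.
(Unloaded it would be 7.10 V; the load pulls it down.)

V_out ≈ 3.81 V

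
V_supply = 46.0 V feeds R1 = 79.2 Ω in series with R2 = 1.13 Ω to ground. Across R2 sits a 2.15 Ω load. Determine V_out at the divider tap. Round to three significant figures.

The load sits in parallel with R2, giving an effective lower resistance R2' = R2·R_L/(R2+R_L) = 0.7407 Ω.
Now apply the divider: V_out = 46.0 × 0.009266 = 0.4262 V.
(Unloaded it would be 0.647 V; the load pulls it down.)

V_out ≈ 0.426 V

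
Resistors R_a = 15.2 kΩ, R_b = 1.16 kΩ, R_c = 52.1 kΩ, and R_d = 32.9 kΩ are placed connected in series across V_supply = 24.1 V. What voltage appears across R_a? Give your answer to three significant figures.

Total series resistance ΣR = 15.2 + 1.16 + 52.1 + 32.9 = 101.4 kΩ.
Voltage divider: V = V_supply · (15.20 / 101.4) = 24.1 × 0.1500 = 3.614 V.

V ≈ 3.61 V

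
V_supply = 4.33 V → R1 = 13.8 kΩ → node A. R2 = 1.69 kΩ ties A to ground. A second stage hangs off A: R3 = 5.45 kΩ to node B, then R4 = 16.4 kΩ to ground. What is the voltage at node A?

V_A ≈ 0.442 V

The second stage (R3 + R4 = 21.85 kΩ) loads node A in parallel with R2.
Effective lower resistance at A: R2 ‖ 21.85 = 1.569 kΩ.
V_A = 4.33 × 1.569/(13.8 + 1.569) = 0.4420 V.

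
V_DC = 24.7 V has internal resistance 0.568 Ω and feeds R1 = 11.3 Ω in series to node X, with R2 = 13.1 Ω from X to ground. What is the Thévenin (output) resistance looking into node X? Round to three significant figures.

R1' = 0.568 + 11.3 = 11.87 Ω (source resistance + R1).
Zeroing V_DC shorts the top of R1' to ground, so R_th = R1' ‖ R2 = 6.227 Ω.

R_th ≈ 6.23 Ω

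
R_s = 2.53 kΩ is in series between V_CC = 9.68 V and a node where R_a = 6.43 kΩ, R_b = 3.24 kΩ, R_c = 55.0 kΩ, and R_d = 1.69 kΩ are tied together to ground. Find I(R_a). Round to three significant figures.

Equivalent of the parallel group: R_p = 0.9310 kΩ.
V_A by voltage divider: V_A = 9.68 × 0.9310/(2.53 + 0.9310) = 2.604 V.
I(R_a) = V_A / R_a = 2.604/6.43 = 0.4050 mA.

I ≈ 0.405 mA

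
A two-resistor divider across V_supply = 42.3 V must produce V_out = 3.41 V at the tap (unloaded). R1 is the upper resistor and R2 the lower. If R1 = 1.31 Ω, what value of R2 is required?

R2 ≈ 0.115 Ω

The divider ratio is R2/(R1+R2) = 3.41/42.3 = 0.08061.
R2 = R1 · 0.08061/(1 − 0.08061) = 0.1149 Ω.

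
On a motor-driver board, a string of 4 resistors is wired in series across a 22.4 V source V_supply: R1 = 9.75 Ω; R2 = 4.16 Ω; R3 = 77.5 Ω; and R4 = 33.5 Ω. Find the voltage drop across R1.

V ≈ 1.75 V

ΣR = 9.75 + 4.16 + 77.5 + 33.5 = 124.9 Ω.
V = V_supply · R/ΣR = 22.4 × 0.07806 = 1.748 V.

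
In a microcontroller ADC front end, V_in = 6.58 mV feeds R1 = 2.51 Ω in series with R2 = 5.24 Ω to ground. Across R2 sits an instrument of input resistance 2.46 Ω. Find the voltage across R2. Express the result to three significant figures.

V_out ≈ 2.63 mV

R2 ‖ R_L = (5.24 × 2.46)/(5.24 + 2.46) = 1.674 Ω.
Then V_out = V_in · R2'/(R1 + R2') = 6.58 × 1.674/4.184 = 2.633 mV.
(Unloaded it would be 4.45 mV; the load pulls it down.)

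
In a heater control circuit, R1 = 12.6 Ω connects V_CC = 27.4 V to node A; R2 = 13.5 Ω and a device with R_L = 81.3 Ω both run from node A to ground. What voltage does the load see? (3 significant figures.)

V_out ≈ 13.1 V

The load sits in parallel with R2, giving an effective lower resistance R2' = R2·R_L/(R2+R_L) = 11.58 Ω.
Now apply the divider: V_out = 27.4 × 0.4789 = 13.12 V.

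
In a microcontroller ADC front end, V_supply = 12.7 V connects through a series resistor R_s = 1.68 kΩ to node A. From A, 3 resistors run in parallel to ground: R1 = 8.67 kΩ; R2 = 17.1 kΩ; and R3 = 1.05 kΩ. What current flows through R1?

I ≈ 0.507 mA

Equivalent of the parallel group: R_p = 0.8879 kΩ.
V_A by voltage divider: V_A = 12.7 × 0.8879/(1.68 + 0.8879) = 4.391 V.
I(R1) = V_A / R1 = 4.391/8.67 = 0.5065 mA.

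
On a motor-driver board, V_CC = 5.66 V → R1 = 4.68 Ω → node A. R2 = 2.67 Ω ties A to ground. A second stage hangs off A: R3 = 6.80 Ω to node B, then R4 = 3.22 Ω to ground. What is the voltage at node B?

V_B ≈ 0.565 V

Node A sees R2 in parallel with the series input of stage 2, R3 + R4 = 10.02 Ω.
Effective lower resistance at A: R2 ‖ 10.02 = 2.108 Ω.
So V_A = 5.66 × 0.3106 = 1.758 V.
Then the unloaded second divider: V_B = V_A × R4/(R3+R4) = 1.758 × 0.3214 = 0.5649 V.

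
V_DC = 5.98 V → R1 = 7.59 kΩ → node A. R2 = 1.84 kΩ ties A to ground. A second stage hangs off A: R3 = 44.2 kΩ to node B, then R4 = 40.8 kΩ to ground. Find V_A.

V_A ≈ 1.15 V

Looking into the second stage from A: R3 + R4 = 85.00 kΩ appears in parallel with R2.
R2 ‖ (R3+R4) = 1.801 kΩ.
V_A = 5.98 × 1.801/(7.59 + 1.801) = 1.147 V.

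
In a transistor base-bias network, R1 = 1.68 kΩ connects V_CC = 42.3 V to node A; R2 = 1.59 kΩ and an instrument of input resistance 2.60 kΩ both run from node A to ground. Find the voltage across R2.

R2 ‖ R_L = (1.59 × 2.60)/(1.59 + 2.60) = 0.9866 kΩ.
Then V_out = V_CC · R2'/(R1 + R2') = 42.3 × 0.9866/2.667 = 15.65 V.

V_out ≈ 15.7 V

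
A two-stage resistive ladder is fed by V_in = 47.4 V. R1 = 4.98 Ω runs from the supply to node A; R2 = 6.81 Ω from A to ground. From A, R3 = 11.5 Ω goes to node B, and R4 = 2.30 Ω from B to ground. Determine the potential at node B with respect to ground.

V_B ≈ 3.78 V

The second stage (R3 + R4 = 13.80 Ω) loads node A in parallel with R2.
Effective lower resistance at A: R2 ‖ 13.80 = 4.560 Ω.
So V_A = 47.4 × 0.4780 = 22.66 V.
Then the unloaded second divider: V_B = V_A × R4/(R3+R4) = 22.66 × 0.1667 = 3.776 V.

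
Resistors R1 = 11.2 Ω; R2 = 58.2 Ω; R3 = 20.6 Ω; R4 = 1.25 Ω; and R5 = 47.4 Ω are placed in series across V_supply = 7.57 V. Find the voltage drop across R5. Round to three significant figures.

ΣR = 11.2 + 58.2 + 20.6 + 1.25 + 47.4 = 138.7 Ω.
By the voltage-divider rule, V = 7.57 × 47.40/138.7 = 2.588 V.

V ≈ 2.59 V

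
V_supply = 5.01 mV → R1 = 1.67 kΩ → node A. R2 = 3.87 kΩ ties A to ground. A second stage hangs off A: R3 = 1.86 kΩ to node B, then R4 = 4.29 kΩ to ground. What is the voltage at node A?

V_A ≈ 2.94 mV

The second stage (R3 + R4 = 6.150 kΩ) loads node A in parallel with R2.
Effective lower resistance at A: R2 ‖ 6.150 = 2.375 kΩ.
First divider: V_A = V_supply · 2.375/(1.67 + 2.375) = 2.942 mV.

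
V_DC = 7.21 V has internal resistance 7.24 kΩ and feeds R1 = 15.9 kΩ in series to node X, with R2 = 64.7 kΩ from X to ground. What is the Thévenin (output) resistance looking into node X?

R_th ≈ 17.0 kΩ

R1' = 7.24 + 15.9 = 23.14 kΩ (source resistance + R1).
With V_DC suppressed (replaced by a short), R_th = R1' ‖ R2 = (23.14 × 64.7)/(23.14 + 64.7) = 17.04 kΩ.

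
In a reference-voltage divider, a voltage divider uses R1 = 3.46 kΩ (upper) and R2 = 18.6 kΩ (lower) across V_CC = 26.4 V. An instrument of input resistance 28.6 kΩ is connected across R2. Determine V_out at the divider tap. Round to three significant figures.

V_out ≈ 20.2 V

The load sits in parallel with R2, giving an effective lower resistance R2' = R2·R_L/(R2+R_L) = 11.27 kΩ.
Then V_out = V_CC · R2'/(R1 + R2') = 26.4 × 11.27/14.73 = 20.20 V.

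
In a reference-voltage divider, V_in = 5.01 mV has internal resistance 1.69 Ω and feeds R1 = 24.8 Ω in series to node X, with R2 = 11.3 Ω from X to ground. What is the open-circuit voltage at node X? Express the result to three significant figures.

R1' = 1.69 + 24.8 = 26.49 Ω (source resistance + R1).
V_th is the unloaded tap voltage: V_in · R2/(R1'+R2) = 5.01 × 0.2990 = 1.498 mV.

V_th ≈ 1.50 mV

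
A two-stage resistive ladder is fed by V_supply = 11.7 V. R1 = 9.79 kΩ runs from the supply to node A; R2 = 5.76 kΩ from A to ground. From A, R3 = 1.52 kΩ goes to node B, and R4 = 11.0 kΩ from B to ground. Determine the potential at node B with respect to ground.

The second stage (R3 + R4 = 12.52 kΩ) loads node A in parallel with R2.
R2 ‖ (R3+R4) = 3.945 kΩ.
So V_A = 11.7 × 0.2872 = 3.361 V.
V_B = V_A × 0.8786 = 2.953 V.

V_B ≈ 2.95 V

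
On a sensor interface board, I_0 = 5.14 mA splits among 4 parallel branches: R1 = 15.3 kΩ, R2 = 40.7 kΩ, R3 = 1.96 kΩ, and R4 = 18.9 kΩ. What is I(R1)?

Conductances: ΣG = 1/15.3 + 1/40.7 + 1/1.96 + 1/18.9 = 0.6530 (1/kΩ).
By the current-divider rule, I = I_0 · G_k/ΣG = 5.14 × 0.1001 = 0.5144 mA.

I ≈ 0.514 mA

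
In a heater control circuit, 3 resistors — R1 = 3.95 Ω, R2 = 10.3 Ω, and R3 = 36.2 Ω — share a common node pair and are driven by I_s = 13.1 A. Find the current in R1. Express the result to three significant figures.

I ≈ 8.78 A

ΣG = 1/3.95 + 1/10.3 + 1/36.2 = 0.3779.
By the current-divider rule, I = I_s · G_k/ΣG = 13.1 × 0.6700 = 8.777 A.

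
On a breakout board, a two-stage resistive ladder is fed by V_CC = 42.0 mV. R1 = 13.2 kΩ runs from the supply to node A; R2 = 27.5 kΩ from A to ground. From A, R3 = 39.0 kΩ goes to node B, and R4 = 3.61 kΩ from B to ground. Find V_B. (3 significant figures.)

The second stage (R3 + R4 = 42.61 kΩ) loads node A in parallel with R2.
R2 ‖ (R3+R4) = 16.71 kΩ.
So V_A = 42.0 × 0.5587 = 23.47 mV.
Then the unloaded second divider: V_B = V_A × R4/(R3+R4) = 23.47 × 0.08472 = 1.988 mV.

V_B ≈ 1.99 mV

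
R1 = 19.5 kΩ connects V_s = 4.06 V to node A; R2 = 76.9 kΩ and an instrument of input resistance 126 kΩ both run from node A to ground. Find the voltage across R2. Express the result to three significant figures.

First combine the lower leg with the load: R2 ‖ R_L = 47.75 kΩ.
Now apply the divider: V_out = 4.06 × 0.7101 = 2.883 V.
(Unloaded it would be 3.24 V; the load pulls it down.)

V_out ≈ 2.88 V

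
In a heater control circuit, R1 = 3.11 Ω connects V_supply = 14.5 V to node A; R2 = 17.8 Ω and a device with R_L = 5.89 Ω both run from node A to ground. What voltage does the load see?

The load sits in parallel with R2, giving an effective lower resistance R2' = R2·R_L/(R2+R_L) = 4.426 Ω.
Now apply the divider: V_out = 14.5 × 0.5873 = 8.516 V.

V_out ≈ 8.52 V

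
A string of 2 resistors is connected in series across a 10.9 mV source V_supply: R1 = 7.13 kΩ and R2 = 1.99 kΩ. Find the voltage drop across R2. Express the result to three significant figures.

V ≈ 2.38 mV

Series total: ΣR = 7.13 + 1.99 = 9.120 kΩ.
Voltage divider: V = V_supply · (1.990 / 9.120) = 10.9 × 0.2182 = 2.378 mV.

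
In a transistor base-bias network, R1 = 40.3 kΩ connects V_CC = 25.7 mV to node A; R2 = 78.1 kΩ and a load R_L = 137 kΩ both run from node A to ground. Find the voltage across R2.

First combine the lower leg with the load: R2 ‖ R_L = 49.74 kΩ.
Now apply the divider: V_out = 25.7 × 0.5524 = 14.20 mV.
(Unloaded it would be 17.0 mV; the load pulls it down.)

V_out ≈ 14.2 mV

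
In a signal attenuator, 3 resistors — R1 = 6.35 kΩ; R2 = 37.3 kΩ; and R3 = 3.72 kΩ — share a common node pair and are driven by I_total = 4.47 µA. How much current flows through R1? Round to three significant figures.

Total conductance ΣG = 1/6.35 + 1/37.3 + 1/3.72 = 0.4531 (units of 1/kΩ).
Current divider: I(R1) = I_total · G_k/ΣG = 4.47 × (0.1575/0.4531) = 4.47 × 0.3476 = 1.554 µA.

I ≈ 1.55 µA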